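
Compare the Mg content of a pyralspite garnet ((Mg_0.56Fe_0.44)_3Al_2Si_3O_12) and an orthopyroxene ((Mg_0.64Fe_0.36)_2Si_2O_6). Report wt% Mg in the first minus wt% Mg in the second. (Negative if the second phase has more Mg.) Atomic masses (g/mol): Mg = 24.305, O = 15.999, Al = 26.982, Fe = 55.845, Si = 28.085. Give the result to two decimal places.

-4.74 percentage points

First mineral: 40.832 g Mg in 444.755 g formula = 9.18 wt% Mg.
Second mineral: 31.110 g Mg in 223.483 g formula = 13.92 wt% Mg.
9.18% − 13.92% gives a difference of -4.74 percentage points.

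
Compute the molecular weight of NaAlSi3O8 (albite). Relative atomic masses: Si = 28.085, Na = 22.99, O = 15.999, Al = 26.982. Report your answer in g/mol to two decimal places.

Na: 1 × 22.99 = 22.9900
Al: 1 × 26.982 = 26.9820
Si: 3 × 28.085 = 84.2550
O: 8 × 15.999 = 127.9920
Summing the contributions gives the formula mass.

262.22 g/mol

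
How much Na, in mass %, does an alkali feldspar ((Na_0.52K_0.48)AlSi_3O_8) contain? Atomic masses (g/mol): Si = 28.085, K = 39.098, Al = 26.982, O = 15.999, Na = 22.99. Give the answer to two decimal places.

4.43 mass %

Formula mass = 0.52·22.99 + 0.48·39.098 + 1·26.982 + 3·28.085 + 8·15.999 = 269.951 g/mol, of which 11.955 g is Na.
So Na makes up 11.955/269.951 = 0.0443 of the mass, i.e. 4.43%.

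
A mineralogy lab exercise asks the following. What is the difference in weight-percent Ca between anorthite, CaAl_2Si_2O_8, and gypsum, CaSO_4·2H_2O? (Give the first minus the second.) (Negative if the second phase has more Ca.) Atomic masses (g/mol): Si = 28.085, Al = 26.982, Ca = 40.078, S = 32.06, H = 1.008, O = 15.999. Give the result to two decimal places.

M(CaAl_2Si_2O_8) = 278.204 g/mol, so wt% Ca = 40.078/278.204 × 100 = 14.41%.
M(CaSO_4·2H_2O) = 172.164 g/mol, so wt% Ca = 40.078/172.164 × 100 = 23.28%.
14.41 − 23.28 = -8.87 pp.

-8.87 percentage points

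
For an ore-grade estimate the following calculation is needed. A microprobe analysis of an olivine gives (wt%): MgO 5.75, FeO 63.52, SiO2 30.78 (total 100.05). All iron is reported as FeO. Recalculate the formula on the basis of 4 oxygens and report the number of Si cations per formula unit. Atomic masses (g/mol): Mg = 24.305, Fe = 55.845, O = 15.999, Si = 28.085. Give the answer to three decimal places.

MgO (M=40.304): mol = 0.14267; Mg = 0.14267, O = 0.14267.
FeO (M=71.844): mol = 0.88414; Fe = 0.88414, O = 0.88414.
SiO2 (M=60.083): mol = 0.51229; Si = 0.51229, O = 1.02458.
ΣO = 2.05139; factor = 4/ΣO = 1.94990.
Si apfu = 0.51229 × 1.94990 = 0.999.

0.999 Si apfu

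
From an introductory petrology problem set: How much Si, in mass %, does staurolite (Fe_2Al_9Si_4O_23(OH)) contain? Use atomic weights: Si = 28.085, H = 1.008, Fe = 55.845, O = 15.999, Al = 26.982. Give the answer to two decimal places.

Molar mass of Fe_2Al_9Si_4O_23(OH): 2·55.845 + 9·26.982 + 4·28.085 + 24·15.999 + 1·1.008 = 851.852 g/mol.
Mass of Si per formula unit: 4 × 28.085 = 112.340 g.
Weight fraction Si = 112.340 / 851.852 = 0.1319.

13.19 mass %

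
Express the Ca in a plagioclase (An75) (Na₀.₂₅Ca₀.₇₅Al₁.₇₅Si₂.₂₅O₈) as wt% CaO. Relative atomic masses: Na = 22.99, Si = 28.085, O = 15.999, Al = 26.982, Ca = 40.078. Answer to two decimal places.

Formula mass = 274.208 g/mol.
0.75 Ca → 0.7500 mol CaO per formula unit; M(CaO) = 56.077, so CaO mass = 42.058 g.
42.058/274.208 × 100 = 15.34 wt%.

15.34 wt%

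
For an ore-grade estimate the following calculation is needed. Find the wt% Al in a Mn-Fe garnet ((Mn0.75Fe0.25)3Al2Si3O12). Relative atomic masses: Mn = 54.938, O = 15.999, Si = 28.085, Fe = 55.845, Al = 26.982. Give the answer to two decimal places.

M((Mn0.75Fe0.25)3Al2Si3O12) = 495.701 g/mol.
Al contributes 2 × 26.982 = 53.964 g per mole.
53.964/495.701 = 0.1089 → 10.89%.

10.89 weight percent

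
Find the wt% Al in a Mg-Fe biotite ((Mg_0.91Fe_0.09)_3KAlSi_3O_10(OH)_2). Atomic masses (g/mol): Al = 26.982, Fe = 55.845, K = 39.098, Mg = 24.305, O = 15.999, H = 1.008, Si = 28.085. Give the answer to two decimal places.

Formula mass = 2.73·24.305 + 0.27·55.845 + 1·39.098 + 1·26.982 + 3·28.085 + 12·15.999 + 2·1.008 = 425.770 g/mol, of which 26.982 g is Al.
So Al makes up 26.982/425.770 = 0.0634 of the mass, i.e. 6.34%.

6.34 wt%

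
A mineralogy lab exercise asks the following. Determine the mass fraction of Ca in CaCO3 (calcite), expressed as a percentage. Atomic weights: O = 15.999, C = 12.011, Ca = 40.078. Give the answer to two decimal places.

Formula mass = 1*40.078 + 1*12.011 + 3*15.999 = 100.086 g/mol, of which 40.078 g is Ca.
So Ca makes up 40.078/100.086 = 0.4004 of the mass, i.e. 40.04%.

40.04 weight percent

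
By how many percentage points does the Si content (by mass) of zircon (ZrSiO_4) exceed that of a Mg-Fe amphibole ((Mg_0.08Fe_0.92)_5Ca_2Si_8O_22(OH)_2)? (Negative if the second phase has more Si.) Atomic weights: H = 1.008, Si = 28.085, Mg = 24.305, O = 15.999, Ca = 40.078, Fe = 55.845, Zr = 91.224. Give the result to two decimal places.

M(ZrSiO_4) = 183.305 g/mol, so wt% Si = 28.085/183.305 × 100 = 15.32%.
M((Mg_0.08Fe_0.92)_5Ca_2Si_8O_22(OH)_2) = 957.437 g/mol, so wt% Si = 224.680/957.437 × 100 = 23.47%.
15.32 − 23.47 = -8.15 pp.

-8.15 percentage points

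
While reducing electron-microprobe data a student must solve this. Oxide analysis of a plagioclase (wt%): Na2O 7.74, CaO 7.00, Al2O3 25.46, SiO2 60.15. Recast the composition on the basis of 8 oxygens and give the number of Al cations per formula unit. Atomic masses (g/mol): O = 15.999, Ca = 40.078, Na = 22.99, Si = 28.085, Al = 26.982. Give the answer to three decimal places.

7.74 wt% Na2O ÷ 61.979 g/mol = 0.12488 mol, giving 0.24976 Na and 0.12488 O.
7.00 wt% CaO ÷ 56.077 g/mol = 0.12483 mol, giving 0.12483 Ca and 0.12483 O.
25.46 wt% Al2O3 ÷ 101.961 g/mol = 0.24970 mol, giving 0.49940 Al and 0.74910 O.
60.15 wt% SiO2 ÷ 60.083 g/mol = 1.00112 mol, giving 1.00112 Si and 2.00224 O.
Oxygen sums to 3.00105; scaling by 8/3.00105 = 2.66573 puts the formula on 8 O.
Al: 0.49940 × 2.66573 = 1.331 atoms per formula unit.

1.331 Al apfu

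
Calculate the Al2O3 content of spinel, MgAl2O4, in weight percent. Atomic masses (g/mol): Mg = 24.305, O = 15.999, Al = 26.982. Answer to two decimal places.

71.67 wt%

Formula mass = 142.265 g/mol.
2 Al → 1.0000 mol Al2O3 per formula unit; M(Al2O3) = 101.961, so Al2O3 mass = 101.961 g.
101.961/142.265 × 100 = 71.67 wt%.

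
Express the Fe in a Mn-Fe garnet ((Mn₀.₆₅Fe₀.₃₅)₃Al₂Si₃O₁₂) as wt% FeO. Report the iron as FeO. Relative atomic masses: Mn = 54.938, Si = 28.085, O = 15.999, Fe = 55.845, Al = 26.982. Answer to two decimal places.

15.21 wt%

Molar mass of (Mn₀.₆₅Fe₀.₃₅)₃Al₂Si₃O₁₂ = 1.95·54.938 + 1.05·55.845 + 2·26.982 + 3·28.085 + 12·15.999 = 495.973 g/mol.
Each formula unit contains 1.05 Fe, equivalent to 1.05/1 = 1.0500 mol FeO.
M(FeO) = 1×55.845 + 1×15.999 = 71.844 g/mol.
Mass of FeO per formula unit = 1.0500 × 71.844 = 75.436 g.
FeO wt% = 75.436 / 495.973 × 100 = 15.21%.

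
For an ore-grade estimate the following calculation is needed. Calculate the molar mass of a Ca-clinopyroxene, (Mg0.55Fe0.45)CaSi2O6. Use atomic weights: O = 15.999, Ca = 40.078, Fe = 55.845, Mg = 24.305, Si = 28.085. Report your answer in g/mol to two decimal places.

230.74 g/mol

The formula mass is the sum 0.55(24.305) + 0.45(55.845) + 1(40.078) + 2(28.085) + 6(15.999).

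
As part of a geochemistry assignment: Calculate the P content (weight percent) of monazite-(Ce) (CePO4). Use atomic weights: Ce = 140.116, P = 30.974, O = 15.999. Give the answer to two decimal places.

Molar mass of CePO4: 1*140.116 + 1*30.974 + 4*15.999 = 235.086 g/mol.
Mass of P per formula unit: 1 × 30.974 = 30.974 g.
Weight fraction P = 30.974 / 235.086 = 0.1318.

13.18 weight percent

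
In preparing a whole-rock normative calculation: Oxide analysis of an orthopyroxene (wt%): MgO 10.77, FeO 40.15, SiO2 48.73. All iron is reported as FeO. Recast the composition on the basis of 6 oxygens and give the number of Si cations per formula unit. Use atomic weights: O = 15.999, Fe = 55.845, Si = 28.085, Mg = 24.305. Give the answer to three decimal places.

1.988 Si apfu

MgO: 10.77/40.304 = 0.26722 mol → 0.26722 mol Mg, 0.26722 mol O.
FeO: 40.15/71.844 = 0.55885 mol → 0.55885 mol Fe, 0.55885 mol O.
SiO2: 48.73/60.083 = 0.81104 mol → 0.81104 mol Si, 1.62208 mol O.
Total oxygen = 2.44815 mol. Normalization factor = 6/2.44815 = 2.45083.
Si per 6 O = 0.81104 × 2.45083 = 1.988.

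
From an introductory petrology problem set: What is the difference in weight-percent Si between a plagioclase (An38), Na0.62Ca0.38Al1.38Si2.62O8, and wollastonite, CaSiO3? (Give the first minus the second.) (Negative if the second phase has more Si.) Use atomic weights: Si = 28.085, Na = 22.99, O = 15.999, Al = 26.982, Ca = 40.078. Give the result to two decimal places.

3.25 percentage points

Si in Na0.62Ca0.38Al1.38Si2.62O8: molar mass 268.293 g/mol; 2.62×28.085 = 73.583 g → 27.43 wt%.
Si in CaSiO3: molar mass 116.160 g/mol; 1×28.085 = 28.085 g → 24.18 wt%.
Difference = 27.43 − 24.18 = 3.25 percentage points.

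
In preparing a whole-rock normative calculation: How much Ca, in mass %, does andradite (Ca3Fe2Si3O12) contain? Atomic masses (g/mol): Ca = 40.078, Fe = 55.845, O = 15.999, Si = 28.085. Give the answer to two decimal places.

M(Ca3Fe2Si3O12) = 508.167 g/mol.
Ca contributes 3 × 40.078 = 120.234 g per mole.
120.234/508.167 = 0.2366 → 23.66%.

23.66 mass %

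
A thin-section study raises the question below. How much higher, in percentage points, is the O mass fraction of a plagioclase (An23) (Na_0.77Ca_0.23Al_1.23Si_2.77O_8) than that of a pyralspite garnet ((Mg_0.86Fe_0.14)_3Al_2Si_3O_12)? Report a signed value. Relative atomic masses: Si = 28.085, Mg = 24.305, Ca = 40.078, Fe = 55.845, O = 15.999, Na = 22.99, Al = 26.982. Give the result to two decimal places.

M(Na_0.77Ca_0.23Al_1.23Si_2.77O_8) = 265.896 g/mol, so wt% O = 127.992/265.896 × 100 = 48.14%.
M((Mg_0.86Fe_0.14)_3Al_2Si_3O_12) = 416.369 g/mol, so wt% O = 191.988/416.369 × 100 = 46.11%.
48.14 − 46.11 = 2.03 pp.

2.03 percentage points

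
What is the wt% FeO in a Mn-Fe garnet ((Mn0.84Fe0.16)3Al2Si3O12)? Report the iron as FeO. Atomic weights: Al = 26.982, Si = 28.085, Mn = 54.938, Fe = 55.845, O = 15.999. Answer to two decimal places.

6.96 wt%

Formula mass = 495.456 g/mol.
0.48 Fe → 0.4800 mol FeO per formula unit; M(FeO) = 71.844, so FeO mass = 34.485 g.
34.485/495.456 × 100 = 6.96 wt%.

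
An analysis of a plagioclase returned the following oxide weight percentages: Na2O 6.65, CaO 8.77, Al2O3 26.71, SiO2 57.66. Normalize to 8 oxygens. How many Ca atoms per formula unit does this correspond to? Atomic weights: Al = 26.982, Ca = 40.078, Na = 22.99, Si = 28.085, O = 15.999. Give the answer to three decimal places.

Na2O: 6.65/61.979 = 0.10729 mol → 0.21458 mol Na, 0.10729 mol O.
CaO: 8.77/56.077 = 0.15639 mol → 0.15639 mol Ca, 0.15639 mol O.
Al2O3: 26.71/101.961 = 0.26196 mol → 0.52392 mol Al, 0.78588 mol O.
SiO2: 57.66/60.083 = 0.95967 mol → 0.95967 mol Si, 1.91934 mol O.
Total oxygen = 2.96890 mol. Normalization factor = 8/2.96890 = 2.69460.
Ca per 8 O = 0.15639 × 2.69460 = 0.421.

0.421 Ca apfu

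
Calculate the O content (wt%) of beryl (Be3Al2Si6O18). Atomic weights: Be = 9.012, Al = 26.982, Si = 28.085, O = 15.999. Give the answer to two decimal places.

53.58 wt%

M(Be3Al2Si6O18) = 537.492 g/mol.
O contributes 18 × 15.999 = 287.982 g per mole.
287.982/537.492 = 0.5358 → 53.58%.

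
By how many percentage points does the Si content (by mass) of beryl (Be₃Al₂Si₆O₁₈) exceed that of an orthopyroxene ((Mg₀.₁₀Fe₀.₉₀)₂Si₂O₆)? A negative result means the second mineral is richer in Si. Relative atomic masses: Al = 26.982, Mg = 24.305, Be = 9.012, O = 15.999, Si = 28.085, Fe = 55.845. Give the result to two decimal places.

9.54 percentage points

First mineral: 168.510 g Si in 537.492 g formula = 31.35 wt% Si.
Second mineral: 56.170 g Si in 257.546 g formula = 21.81 wt% Si.
31.35% − 21.81% gives a difference of 9.54 percentage points.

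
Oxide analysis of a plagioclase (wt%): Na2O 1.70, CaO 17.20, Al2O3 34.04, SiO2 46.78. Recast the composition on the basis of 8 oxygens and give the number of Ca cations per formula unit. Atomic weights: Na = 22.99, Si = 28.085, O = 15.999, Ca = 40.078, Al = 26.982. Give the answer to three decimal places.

Na2O (M=61.979): mol = 0.02743; Na = 0.05486, O = 0.02743.
CaO (M=56.077): mol = 0.30672; Ca = 0.30672, O = 0.30672.
Al2O3 (M=101.961): mol = 0.33385; Al = 0.66770, O = 1.00155.
SiO2 (M=60.083): mol = 0.77859; Si = 0.77859, O = 1.55718.
ΣO = 2.89288; factor = 8/ΣO = 2.76541.
Ca apfu = 0.30672 × 2.76541 = 0.848.

0.848 Ca apfu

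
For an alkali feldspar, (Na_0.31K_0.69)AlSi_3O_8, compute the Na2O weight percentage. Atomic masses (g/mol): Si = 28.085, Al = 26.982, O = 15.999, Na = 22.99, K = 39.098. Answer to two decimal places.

3.51 wt%

Molar mass of (Na_0.31K_0.69)AlSi_3O_8 = 0.31·22.99 + 0.69·39.098 + 1·26.982 + 3·28.085 + 8·15.999 = 273.334 g/mol.
Each formula unit contains 0.31 Na, equivalent to 0.31/2 = 0.1550 mol Na2O.
M(Na2O) = 2×22.99 + 1×15.999 = 61.979 g/mol.
Mass of Na2O per formula unit = 0.1550 × 61.979 = 9.607 g.
Na2O wt% = 9.607 / 273.334 × 100 = 3.51%.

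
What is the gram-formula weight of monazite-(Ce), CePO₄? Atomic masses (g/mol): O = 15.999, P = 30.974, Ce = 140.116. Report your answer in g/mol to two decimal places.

The formula mass is the sum 1·140.116 + 1·30.974 + 4·15.999.

235.09 g/mol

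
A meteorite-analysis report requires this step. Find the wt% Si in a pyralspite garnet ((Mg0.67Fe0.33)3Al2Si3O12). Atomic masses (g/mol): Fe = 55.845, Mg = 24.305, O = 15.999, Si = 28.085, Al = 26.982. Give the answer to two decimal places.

Formula mass = 2.01*24.305 + 0.99*55.845 + 2*26.982 + 3*28.085 + 12*15.999 = 434.347 g/mol, of which 84.255 g is Si.
So Si makes up 84.255/434.347 = 0.1940 of the mass, i.e. 19.40%.

19.40 mass %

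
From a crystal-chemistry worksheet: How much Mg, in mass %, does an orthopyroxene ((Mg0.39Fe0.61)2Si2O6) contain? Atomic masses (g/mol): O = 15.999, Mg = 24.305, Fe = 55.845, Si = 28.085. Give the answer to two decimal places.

Formula mass = 0.78*24.305 + 1.22*55.845 + 2*28.085 + 6*15.999 = 239.253 g/mol, of which 18.958 g is Mg.
So Mg makes up 18.958/239.253 = 0.0792 of the mass, i.e. 7.92%.

7.92 mass %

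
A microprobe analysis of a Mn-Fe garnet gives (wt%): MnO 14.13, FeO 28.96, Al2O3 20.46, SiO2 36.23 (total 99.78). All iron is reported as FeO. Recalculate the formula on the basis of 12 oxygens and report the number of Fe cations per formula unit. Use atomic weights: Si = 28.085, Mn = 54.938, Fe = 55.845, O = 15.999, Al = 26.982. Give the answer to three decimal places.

2.007 Fe apfu

MnO: 14.13/70.937 = 0.19919 mol → 0.19919 mol Mn, 0.19919 mol O.
FeO: 28.96/71.844 = 0.40310 mol → 0.40310 mol Fe, 0.40310 mol O.
Al2O3: 20.46/101.961 = 0.20066 mol → 0.40132 mol Al, 0.60198 mol O.
SiO2: 36.23/60.083 = 0.60300 mol → 0.60300 mol Si, 1.20600 mol O.
Total oxygen = 2.41027 mol. Normalization factor = 12/2.41027 = 4.97870.
Fe per 12 O = 0.40310 × 4.97870 = 2.007.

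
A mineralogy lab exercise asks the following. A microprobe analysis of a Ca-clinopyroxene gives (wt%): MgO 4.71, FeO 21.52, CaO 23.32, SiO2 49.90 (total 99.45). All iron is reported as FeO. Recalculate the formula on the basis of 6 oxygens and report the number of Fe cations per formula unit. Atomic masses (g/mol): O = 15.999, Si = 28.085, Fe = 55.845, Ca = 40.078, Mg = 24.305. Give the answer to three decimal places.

MgO: 4.71/40.304 = 0.11686 mol → 0.11686 mol Mg, 0.11686 mol O.
FeO: 21.52/71.844 = 0.29954 mol → 0.29954 mol Fe, 0.29954 mol O.
CaO: 23.32/56.077 = 0.41586 mol → 0.41586 mol Ca, 0.41586 mol O.
SiO2: 49.90/60.083 = 0.83052 mol → 0.83052 mol Si, 1.66104 mol O.
Total oxygen = 2.49330 mol. Normalization factor = 6/2.49330 = 2.40645.
Fe per 6 O = 0.29954 × 2.40645 = 0.721.

0.721 Fe apfu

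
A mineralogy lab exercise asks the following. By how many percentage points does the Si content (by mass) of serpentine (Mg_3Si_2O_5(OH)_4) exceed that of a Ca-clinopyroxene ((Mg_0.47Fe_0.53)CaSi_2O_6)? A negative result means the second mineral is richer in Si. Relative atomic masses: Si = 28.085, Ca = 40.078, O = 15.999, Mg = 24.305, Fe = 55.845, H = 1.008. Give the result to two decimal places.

Si in Mg_3Si_2O_5(OH)_4: molar mass 277.108 g/mol; 2×28.085 = 56.170 g → 20.27 wt%.
Si in (Mg_0.47Fe_0.53)CaSi_2O_6: molar mass 233.263 g/mol; 2×28.085 = 56.170 g → 24.08 wt%.
Difference = 20.27 − 24.08 = -3.81 percentage points.

-3.81 percentage points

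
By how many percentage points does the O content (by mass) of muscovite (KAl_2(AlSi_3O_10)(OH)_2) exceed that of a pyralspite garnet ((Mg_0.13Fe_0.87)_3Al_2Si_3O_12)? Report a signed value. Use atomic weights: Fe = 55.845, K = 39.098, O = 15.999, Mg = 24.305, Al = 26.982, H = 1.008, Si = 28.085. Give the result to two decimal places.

First mineral: 191.988 g O in 398.303 g formula = 48.20 wt% O.
Second mineral: 191.988 g O in 485.441 g formula = 39.55 wt% O.
48.20% − 39.55% gives a difference of 8.65 percentage points.

8.65 percentage points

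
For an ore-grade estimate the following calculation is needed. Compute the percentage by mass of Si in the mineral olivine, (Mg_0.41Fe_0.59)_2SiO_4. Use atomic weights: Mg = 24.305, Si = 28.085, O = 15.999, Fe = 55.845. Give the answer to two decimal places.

15.79 wt%

M((Mg_0.41Fe_0.59)_2SiO_4) = 177.908 g/mol.
Si contributes 1 × 28.085 = 28.085 g per mole.
28.085/177.908 = 0.1579 → 15.79%.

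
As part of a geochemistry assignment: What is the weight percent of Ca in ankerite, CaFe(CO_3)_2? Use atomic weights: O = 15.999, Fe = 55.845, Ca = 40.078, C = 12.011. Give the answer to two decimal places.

Formula mass = 1×40.078 + 1×55.845 + 2×12.011 + 6×15.999 = 215.939 g/mol, of which 40.078 g is Ca.
So Ca makes up 40.078/215.939 = 0.1856 of the mass, i.e. 18.56%.

18.56 wt%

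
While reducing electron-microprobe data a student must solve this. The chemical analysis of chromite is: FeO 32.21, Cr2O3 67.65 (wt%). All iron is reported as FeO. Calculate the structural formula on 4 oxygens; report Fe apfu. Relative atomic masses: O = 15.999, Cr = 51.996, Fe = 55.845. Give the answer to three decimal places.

1.005 Fe apfu

FeO (M=71.844): mol = 0.44833; Fe = 0.44833, O = 0.44833.
Cr2O3 (M=151.989): mol = 0.44510; Cr = 0.89020, O = 1.33530.
ΣO = 1.78363; factor = 4/ΣO = 2.24262.
Fe apfu = 0.44833 × 2.24262 = 1.005.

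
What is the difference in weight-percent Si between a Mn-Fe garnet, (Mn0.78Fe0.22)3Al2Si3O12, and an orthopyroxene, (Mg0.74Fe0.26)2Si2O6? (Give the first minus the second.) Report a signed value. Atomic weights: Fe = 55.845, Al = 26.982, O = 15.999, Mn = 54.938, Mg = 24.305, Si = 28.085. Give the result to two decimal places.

Si in (Mn0.78Fe0.22)3Al2Si3O12: molar mass 495.620 g/mol; 3×28.085 = 84.255 g → 17.00 wt%.
Si in (Mg0.74Fe0.26)2Si2O6: molar mass 217.175 g/mol; 2×28.085 = 56.170 g → 25.86 wt%.
Difference = 17.00 − 25.86 = -8.86 percentage points.

-8.86 percentage points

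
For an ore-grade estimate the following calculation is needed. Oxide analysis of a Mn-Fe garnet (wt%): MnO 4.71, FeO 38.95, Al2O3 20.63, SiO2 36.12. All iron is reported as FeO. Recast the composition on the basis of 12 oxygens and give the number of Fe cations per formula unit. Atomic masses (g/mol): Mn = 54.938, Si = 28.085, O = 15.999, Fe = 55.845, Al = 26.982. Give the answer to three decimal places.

MnO: 4.71/70.937 = 0.06640 mol → 0.06640 mol Mn, 0.06640 mol O.
FeO: 38.95/71.844 = 0.54215 mol → 0.54215 mol Fe, 0.54215 mol O.
Al2O3: 20.63/101.961 = 0.20233 mol → 0.40466 mol Al, 0.60699 mol O.
SiO2: 36.12/60.083 = 0.60117 mol → 0.60117 mol Si, 1.20234 mol O.
Total oxygen = 2.41788 mol. Normalization factor = 12/2.41788 = 4.96303.
Fe per 12 O = 0.54215 × 4.96303 = 2.691.

2.691 Fe apfu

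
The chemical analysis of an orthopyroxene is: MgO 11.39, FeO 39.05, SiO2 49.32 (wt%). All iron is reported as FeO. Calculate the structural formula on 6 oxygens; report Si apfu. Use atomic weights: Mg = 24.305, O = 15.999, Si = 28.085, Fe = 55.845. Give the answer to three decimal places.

1.996 Si apfu

11.39 wt% MgO ÷ 40.304 g/mol = 0.28260 mol, giving 0.28260 Mg and 0.28260 O.
39.05 wt% FeO ÷ 71.844 g/mol = 0.54354 mol, giving 0.54354 Fe and 0.54354 O.
49.32 wt% SiO2 ÷ 60.083 g/mol = 0.82086 mol, giving 0.82086 Si and 1.64172 O.
Oxygen sums to 2.46786; scaling by 6/2.46786 = 2.43126 puts the formula on 6 O.
Si: 0.82086 × 2.43126 = 1.996 atoms per formula unit.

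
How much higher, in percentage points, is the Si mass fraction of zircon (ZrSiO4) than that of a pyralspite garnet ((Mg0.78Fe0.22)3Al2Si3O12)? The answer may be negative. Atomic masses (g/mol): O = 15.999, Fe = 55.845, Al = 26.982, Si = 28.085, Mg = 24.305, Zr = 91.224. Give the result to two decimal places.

-4.55 percentage points

First mineral: 28.085 g Si in 183.305 g formula = 15.32 wt% Si.
Second mineral: 84.255 g Si in 423.938 g formula = 19.87 wt% Si.
15.32% − 19.87% gives a difference of -4.55 percentage points.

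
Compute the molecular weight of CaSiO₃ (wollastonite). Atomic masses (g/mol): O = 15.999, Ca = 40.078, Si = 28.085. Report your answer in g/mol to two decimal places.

Ca: 1 × 40.078 = 40.0780
Si: 1 × 28.085 = 28.0850
O: 3 × 15.999 = 47.9970
Summing the contributions gives the formula mass.

116.16 g/mol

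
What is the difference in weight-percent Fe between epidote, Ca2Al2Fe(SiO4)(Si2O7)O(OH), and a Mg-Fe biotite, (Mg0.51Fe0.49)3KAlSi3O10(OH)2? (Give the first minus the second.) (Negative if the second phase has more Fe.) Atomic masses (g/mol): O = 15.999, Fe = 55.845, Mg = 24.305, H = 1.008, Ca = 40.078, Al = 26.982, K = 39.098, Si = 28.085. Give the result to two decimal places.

-6.15 percentage points

First mineral: 55.845 g Fe in 483.215 g formula = 11.56 wt% Fe.
Second mineral: 82.092 g Fe in 463.618 g formula = 17.71 wt% Fe.
11.56% − 17.71% gives a difference of -6.15 percentage points.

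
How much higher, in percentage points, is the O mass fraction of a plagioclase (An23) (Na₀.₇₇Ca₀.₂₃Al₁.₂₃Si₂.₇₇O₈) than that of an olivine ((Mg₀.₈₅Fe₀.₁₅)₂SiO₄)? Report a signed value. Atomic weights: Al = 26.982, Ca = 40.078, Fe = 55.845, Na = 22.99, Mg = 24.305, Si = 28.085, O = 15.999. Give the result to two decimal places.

M(Na₀.₇₇Ca₀.₂₃Al₁.₂₃Si₂.₇₇O₈) = 265.896 g/mol, so wt% O = 127.992/265.896 × 100 = 48.14%.
M((Mg₀.₈₅Fe₀.₁₅)₂SiO₄) = 150.153 g/mol, so wt% O = 63.996/150.153 × 100 = 42.62%.
48.14 − 42.62 = 5.52 pp.

5.52 percentage points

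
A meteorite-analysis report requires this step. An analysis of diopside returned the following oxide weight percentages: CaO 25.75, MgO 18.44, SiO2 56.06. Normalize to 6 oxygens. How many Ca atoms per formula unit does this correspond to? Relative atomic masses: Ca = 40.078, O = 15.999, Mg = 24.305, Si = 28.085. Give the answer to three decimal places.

0.990 Ca apfu

25.75 wt% CaO ÷ 56.077 g/mol = 0.45919 mol, giving 0.45919 Ca and 0.45919 O.
18.44 wt% MgO ÷ 40.304 g/mol = 0.45752 mol, giving 0.45752 Mg and 0.45752 O.
56.06 wt% SiO2 ÷ 60.083 g/mol = 0.93304 mol, giving 0.93304 Si and 1.86608 O.
Oxygen sums to 2.78279; scaling by 6/2.78279 = 2.15611 puts the formula on 6 O.
Ca: 0.45919 × 2.15611 = 0.990 atoms per formula unit.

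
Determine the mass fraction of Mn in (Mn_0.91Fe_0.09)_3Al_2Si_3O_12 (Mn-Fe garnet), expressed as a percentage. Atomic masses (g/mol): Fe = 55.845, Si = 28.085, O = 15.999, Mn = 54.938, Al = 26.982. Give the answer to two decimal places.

30.28 weight percent

Molar mass of (Mn_0.91Fe_0.09)_3Al_2Si_3O_12: 2.73*54.938 + 0.27*55.845 + 2*26.982 + 3*28.085 + 12*15.999 = 495.266 g/mol.
Mass of Mn per formula unit: 2.73 × 54.938 = 149.981 g.
Weight fraction Mn = 149.981 / 495.266 = 0.3028.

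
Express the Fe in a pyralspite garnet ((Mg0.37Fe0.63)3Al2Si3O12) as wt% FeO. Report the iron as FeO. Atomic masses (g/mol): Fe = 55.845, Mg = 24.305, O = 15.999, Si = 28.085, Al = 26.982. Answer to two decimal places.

M((Mg0.37Fe0.63)3Al2Si3O12) = 462.733 g/mol; M(FeO) = 71.844 g/mol.
Moles FeO per formula unit = 1.89 Fe ÷ 1 = 1.8900.
FeO fraction = (1.8900 × 71.844) / 462.733 = 135.785/462.733 = 0.2934.

29.34 wt%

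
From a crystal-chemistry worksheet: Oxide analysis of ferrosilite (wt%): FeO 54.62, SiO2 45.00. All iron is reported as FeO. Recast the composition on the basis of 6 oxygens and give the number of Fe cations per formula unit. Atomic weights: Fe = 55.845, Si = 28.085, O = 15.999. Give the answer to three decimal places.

2.020 Fe apfu

FeO (M=71.844): mol = 0.76026; Fe = 0.76026, O = 0.76026.
SiO2 (M=60.083): mol = 0.74896; Si = 0.74896, O = 1.49792.
ΣO = 2.25818; factor = 6/ΣO = 2.65701.
Fe apfu = 0.76026 × 2.65701 = 2.020.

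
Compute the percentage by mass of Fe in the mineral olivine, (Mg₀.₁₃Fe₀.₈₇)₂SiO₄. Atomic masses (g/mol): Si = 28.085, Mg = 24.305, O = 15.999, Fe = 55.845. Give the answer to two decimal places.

49.69 weight percent

Formula mass = 0.26·24.305 + 1.74·55.845 + 1·28.085 + 4·15.999 = 195.571 g/mol, of which 97.170 g is Fe.
So Fe makes up 97.170/195.571 = 0.4969 of the mass, i.e. 49.69%.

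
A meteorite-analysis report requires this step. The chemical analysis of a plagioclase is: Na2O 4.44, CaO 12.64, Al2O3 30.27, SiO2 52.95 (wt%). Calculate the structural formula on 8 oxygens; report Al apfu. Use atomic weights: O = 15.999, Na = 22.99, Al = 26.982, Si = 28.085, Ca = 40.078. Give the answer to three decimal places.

Na2O (M=61.979): mol = 0.07164; Na = 0.14328, O = 0.07164.
CaO (M=56.077): mol = 0.22540; Ca = 0.22540, O = 0.22540.
Al2O3 (M=101.961): mol = 0.29688; Al = 0.59376, O = 0.89064.
SiO2 (M=60.083): mol = 0.88128; Si = 0.88128, O = 1.76256.
ΣO = 2.95024; factor = 8/ΣO = 2.71164.
Al apfu = 0.59376 × 2.71164 = 1.610.

1.610 Al apfu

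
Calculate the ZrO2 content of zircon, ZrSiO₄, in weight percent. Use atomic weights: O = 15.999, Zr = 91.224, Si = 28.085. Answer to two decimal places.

67.22 wt%

Formula mass = 183.305 g/mol.
1 Zr → 1.0000 mol ZrO2 per formula unit; M(ZrO2) = 123.222, so ZrO2 mass = 123.222 g.
123.222/183.305 × 100 = 67.22 wt%.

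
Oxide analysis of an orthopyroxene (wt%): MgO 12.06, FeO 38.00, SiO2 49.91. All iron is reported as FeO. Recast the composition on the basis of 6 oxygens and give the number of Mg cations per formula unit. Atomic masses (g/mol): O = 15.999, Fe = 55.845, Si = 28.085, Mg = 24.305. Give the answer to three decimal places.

0.721 Mg apfu

MgO (M=40.304): mol = 0.29923; Mg = 0.29923, O = 0.29923.
FeO (M=71.844): mol = 0.52892; Fe = 0.52892, O = 0.52892.
SiO2 (M=60.083): mol = 0.83068; Si = 0.83068, O = 1.66136.
ΣO = 2.48951; factor = 6/ΣO = 2.41011.
Mg apfu = 0.29923 × 2.41011 = 0.721.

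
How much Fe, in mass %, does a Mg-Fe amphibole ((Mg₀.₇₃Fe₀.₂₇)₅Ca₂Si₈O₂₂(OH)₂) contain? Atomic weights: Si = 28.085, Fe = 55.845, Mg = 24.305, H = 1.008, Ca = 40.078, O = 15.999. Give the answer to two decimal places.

M((Mg₀.₇₃Fe₀.₂₇)₅Ca₂Si₈O₂₂(OH)₂) = 854.932 g/mol.
Fe contributes 1.35 × 55.845 = 75.391 g per mole.
75.391/854.932 = 0.0882 → 8.82%.

8.82 mass %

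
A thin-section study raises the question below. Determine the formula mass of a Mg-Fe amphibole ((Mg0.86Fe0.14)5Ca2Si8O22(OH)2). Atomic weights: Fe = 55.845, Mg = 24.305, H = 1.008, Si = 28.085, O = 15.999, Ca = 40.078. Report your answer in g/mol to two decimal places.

M = 4.30·24.305 + 0.70·55.845 + 2·40.078 + 8·28.085 + 24·15.999 + 2·1.008

834.43 g/mol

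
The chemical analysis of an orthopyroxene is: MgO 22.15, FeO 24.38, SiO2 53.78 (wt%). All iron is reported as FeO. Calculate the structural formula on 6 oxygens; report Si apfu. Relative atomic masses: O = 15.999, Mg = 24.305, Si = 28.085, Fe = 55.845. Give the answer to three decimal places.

2.005 Si apfu

MgO: 22.15/40.304 = 0.54957 mol → 0.54957 mol Mg, 0.54957 mol O.
FeO: 24.38/71.844 = 0.33935 mol → 0.33935 mol Fe, 0.33935 mol O.
SiO2: 53.78/60.083 = 0.89510 mol → 0.89510 mol Si, 1.79020 mol O.
Total oxygen = 2.67912 mol. Normalization factor = 6/2.67912 = 2.23954.
Si per 6 O = 0.89510 × 2.23954 = 2.005.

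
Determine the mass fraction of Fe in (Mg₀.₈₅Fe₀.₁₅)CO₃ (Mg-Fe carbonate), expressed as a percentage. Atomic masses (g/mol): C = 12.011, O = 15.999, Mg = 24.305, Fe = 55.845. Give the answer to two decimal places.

M((Mg₀.₈₅Fe₀.₁₅)CO₃) = 89.044 g/mol.
Fe contributes 0.15 × 55.845 = 8.377 g per mole.
8.377/89.044 = 0.0941 → 9.41%.

9.41 mass %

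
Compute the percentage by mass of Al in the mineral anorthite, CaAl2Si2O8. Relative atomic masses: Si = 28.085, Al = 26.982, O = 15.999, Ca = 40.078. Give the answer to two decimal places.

Formula mass = 1×40.078 + 2×26.982 + 2×28.085 + 8×15.999 = 278.204 g/mol, of which 53.964 g is Al.
So Al makes up 53.964/278.204 = 0.1940 of the mass, i.e. 19.40%.

19.40 wt%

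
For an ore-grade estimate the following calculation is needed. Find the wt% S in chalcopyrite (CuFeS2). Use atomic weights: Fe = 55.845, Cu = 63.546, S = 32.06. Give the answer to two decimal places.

34.94 weight percent

Molar mass of CuFeS2: 1·63.546 + 1·55.845 + 2·32.06 = 183.511 g/mol.
Mass of S per formula unit: 2 × 32.06 = 64.120 g.
Weight fraction S = 64.120 / 183.511 = 0.3494.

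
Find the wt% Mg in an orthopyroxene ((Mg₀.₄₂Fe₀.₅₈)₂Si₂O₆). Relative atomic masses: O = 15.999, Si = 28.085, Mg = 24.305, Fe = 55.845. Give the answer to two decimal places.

M((Mg₀.₄₂Fe₀.₅₈)₂Si₂O₆) = 237.360 g/mol.
Mg contributes 0.84 × 24.305 = 20.416 g per mole.
20.416/237.360 = 0.0860 → 8.60%.

8.60 mass %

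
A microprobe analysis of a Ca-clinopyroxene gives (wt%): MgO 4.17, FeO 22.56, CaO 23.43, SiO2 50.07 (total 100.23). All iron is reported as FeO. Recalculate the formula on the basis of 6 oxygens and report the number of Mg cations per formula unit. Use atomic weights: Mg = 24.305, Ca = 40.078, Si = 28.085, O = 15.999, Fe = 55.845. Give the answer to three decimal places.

0.248 Mg apfu

MgO (M=40.304): mol = 0.10346; Mg = 0.10346, O = 0.10346.
FeO (M=71.844): mol = 0.31401; Fe = 0.31401, O = 0.31401.
CaO (M=56.077): mol = 0.41782; Ca = 0.41782, O = 0.41782.
SiO2 (M=60.083): mol = 0.83335; Si = 0.83335, O = 1.66670.
ΣO = 2.50199; factor = 6/ΣO = 2.39809.
Mg apfu = 0.10346 × 2.39809 = 0.248.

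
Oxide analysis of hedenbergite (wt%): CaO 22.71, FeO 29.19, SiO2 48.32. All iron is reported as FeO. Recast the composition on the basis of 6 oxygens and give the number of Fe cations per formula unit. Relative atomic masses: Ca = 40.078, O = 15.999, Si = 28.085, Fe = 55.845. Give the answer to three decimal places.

CaO: 22.71/56.077 = 0.40498 mol → 0.40498 mol Ca, 0.40498 mol O.
FeO: 29.19/71.844 = 0.40630 mol → 0.40630 mol Fe, 0.40630 mol O.
SiO2: 48.32/60.083 = 0.80422 mol → 0.80422 mol Si, 1.60844 mol O.
Total oxygen = 2.41972 mol. Normalization factor = 6/2.41972 = 2.47963.
Fe per 6 O = 0.40630 × 2.47963 = 1.007.

1.007 Fe apfu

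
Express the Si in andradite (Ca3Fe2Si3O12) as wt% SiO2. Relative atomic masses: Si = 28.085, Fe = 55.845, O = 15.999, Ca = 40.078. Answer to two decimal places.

M(Ca3Fe2Si3O12) = 508.167 g/mol; M(SiO2) = 60.083 g/mol.
Moles SiO2 per formula unit = 3 Si ÷ 1 = 3.0000.
SiO2 fraction = (3.0000 × 60.083) / 508.167 = 180.249/508.167 = 0.3547.

35.47 wt%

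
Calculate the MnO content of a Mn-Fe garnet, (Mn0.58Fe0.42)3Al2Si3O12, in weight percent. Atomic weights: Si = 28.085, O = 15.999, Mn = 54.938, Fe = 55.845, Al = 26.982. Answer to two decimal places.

24.88 wt%

Molar mass of (Mn0.58Fe0.42)3Al2Si3O12 = 1.74*54.938 + 1.26*55.845 + 2*26.982 + 3*28.085 + 12*15.999 = 496.164 g/mol.
Each formula unit contains 1.74 Mn, equivalent to 1.74/1 = 1.7400 mol MnO.
M(MnO) = 1×54.938 + 1×15.999 = 70.937 g/mol.
Mass of MnO per formula unit = 1.7400 × 70.937 = 123.430 g.
MnO wt% = 123.430 / 496.164 × 100 = 24.88%.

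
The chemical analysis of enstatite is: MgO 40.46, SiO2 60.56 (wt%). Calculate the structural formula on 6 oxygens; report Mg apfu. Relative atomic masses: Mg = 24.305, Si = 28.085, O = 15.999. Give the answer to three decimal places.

MgO: 40.46/40.304 = 1.00387 mol → 1.00387 mol Mg, 1.00387 mol O.
SiO2: 60.56/60.083 = 1.00794 mol → 1.00794 mol Si, 2.01588 mol O.
Total oxygen = 3.01975 mol. Normalization factor = 6/3.01975 = 1.98692.
Mg per 6 O = 1.00387 × 1.98692 = 1.995.

1.995 Mg apfu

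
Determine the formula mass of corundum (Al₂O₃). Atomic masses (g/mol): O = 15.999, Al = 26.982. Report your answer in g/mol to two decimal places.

Al: 2 × 26.982 = 53.9640
O: 3 × 15.999 = 47.9970
Summing the contributions gives the formula mass.

101.96 g/mol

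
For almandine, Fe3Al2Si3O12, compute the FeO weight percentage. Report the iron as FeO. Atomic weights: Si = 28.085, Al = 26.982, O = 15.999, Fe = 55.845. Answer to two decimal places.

43.30 wt%

Formula mass = 497.742 g/mol.
3 Fe → 3.0000 mol FeO per formula unit; M(FeO) = 71.844, so FeO mass = 215.532 g.
215.532/497.742 × 100 = 43.30 wt%.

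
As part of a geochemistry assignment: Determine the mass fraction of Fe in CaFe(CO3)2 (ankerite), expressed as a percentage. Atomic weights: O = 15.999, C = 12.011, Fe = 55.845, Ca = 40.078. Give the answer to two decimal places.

25.86 weight percent

M(CaFe(CO3)2) = 215.939 g/mol.
Fe contributes 1 × 55.845 = 55.845 g per mole.
55.845/215.939 = 0.2586 → 25.86%.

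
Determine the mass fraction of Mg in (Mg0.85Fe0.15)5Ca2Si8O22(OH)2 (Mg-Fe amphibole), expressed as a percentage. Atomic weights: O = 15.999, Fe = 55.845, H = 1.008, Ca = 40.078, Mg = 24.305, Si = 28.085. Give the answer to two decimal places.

12.36 wt%

M((Mg0.85Fe0.15)5Ca2Si8O22(OH)2) = 836.008 g/mol.
Mg contributes 4.25 × 24.305 = 103.296 g per mole.
103.296/836.008 = 0.1236 → 12.36%.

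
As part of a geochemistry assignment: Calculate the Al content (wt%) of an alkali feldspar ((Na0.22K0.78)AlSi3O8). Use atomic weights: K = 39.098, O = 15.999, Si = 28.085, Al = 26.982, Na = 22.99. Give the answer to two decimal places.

Molar mass of (Na0.22K0.78)AlSi3O8: 0.22·22.99 + 0.78·39.098 + 1·26.982 + 3·28.085 + 8·15.999 = 274.783 g/mol.
Mass of Al per formula unit: 1 × 26.982 = 26.982 g.
Weight fraction Al = 26.982 / 274.783 = 0.0982.

9.82 wt%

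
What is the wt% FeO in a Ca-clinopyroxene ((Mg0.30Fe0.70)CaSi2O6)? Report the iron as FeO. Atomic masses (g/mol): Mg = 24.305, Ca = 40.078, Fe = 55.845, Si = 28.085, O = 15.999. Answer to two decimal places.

21.08 wt%

Molar mass of (Mg0.30Fe0.70)CaSi2O6 = 0.30*24.305 + 0.70*55.845 + 1*40.078 + 2*28.085 + 6*15.999 = 238.625 g/mol.
Each formula unit contains 0.70 Fe, equivalent to 0.70/1 = 0.7000 mol FeO.
M(FeO) = 1×55.845 + 1×15.999 = 71.844 g/mol.
Mass of FeO per formula unit = 0.7000 × 71.844 = 50.291 g.
FeO wt% = 50.291 / 238.625 × 100 = 21.08%.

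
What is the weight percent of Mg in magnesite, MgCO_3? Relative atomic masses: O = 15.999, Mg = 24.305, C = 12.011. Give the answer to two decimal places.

Formula mass = 1·24.305 + 1·12.011 + 3·15.999 = 84.313 g/mol, of which 24.305 g is Mg.
So Mg makes up 24.305/84.313 = 0.2883 of the mass, i.e. 28.83%.

28.83 weight percent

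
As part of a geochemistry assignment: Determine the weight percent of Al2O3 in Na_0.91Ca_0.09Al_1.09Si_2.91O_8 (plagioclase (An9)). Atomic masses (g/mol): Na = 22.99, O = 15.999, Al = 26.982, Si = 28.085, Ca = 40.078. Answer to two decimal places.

M(Na_0.91Ca_0.09Al_1.09Si_2.91O_8) = 263.658 g/mol; M(Al2O3) = 101.961 g/mol.
Moles Al2O3 per formula unit = 1.09 Al ÷ 2 = 0.5450.
Al2O3 fraction = (0.5450 × 101.961) / 263.658 = 55.569/263.658 = 0.2108.

21.08 wt%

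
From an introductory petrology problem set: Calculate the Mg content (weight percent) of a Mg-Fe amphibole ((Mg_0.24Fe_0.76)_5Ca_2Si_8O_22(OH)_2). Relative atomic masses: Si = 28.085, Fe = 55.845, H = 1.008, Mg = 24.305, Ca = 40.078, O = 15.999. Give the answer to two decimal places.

Formula mass = 1.20*24.305 + 3.80*55.845 + 2*40.078 + 8*28.085 + 24*15.999 + 2*1.008 = 932.205 g/mol, of which 29.166 g is Mg.
So Mg makes up 29.166/932.205 = 0.0313 of the mass, i.e. 3.13%.

3.13 weight percent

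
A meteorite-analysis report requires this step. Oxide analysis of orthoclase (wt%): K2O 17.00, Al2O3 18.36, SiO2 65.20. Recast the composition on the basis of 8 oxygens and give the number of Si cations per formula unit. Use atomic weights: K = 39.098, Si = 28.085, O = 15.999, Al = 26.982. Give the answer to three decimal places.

3.003 Si apfu

K2O (M=94.195): mol = 0.18048; K = 0.36096, O = 0.18048.
Al2O3 (M=101.961): mol = 0.18007; Al = 0.36014, O = 0.54021.
SiO2 (M=60.083): mol = 1.08517; Si = 1.08517, O = 2.17034.
ΣO = 2.89103; factor = 8/ΣO = 2.76718.
Si apfu = 1.08517 × 2.76718 = 3.003.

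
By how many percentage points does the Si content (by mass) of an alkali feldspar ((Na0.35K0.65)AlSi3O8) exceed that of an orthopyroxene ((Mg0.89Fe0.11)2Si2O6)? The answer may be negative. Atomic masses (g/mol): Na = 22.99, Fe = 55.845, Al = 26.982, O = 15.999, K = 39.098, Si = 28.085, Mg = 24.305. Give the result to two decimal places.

3.86 percentage points

Si in (Na0.35K0.65)AlSi3O8: molar mass 272.689 g/mol; 3×28.085 = 84.255 g → 30.90 wt%.
Si in (Mg0.89Fe0.11)2Si2O6: molar mass 207.713 g/mol; 2×28.085 = 56.170 g → 27.04 wt%.
Difference = 30.90 − 27.04 = 3.86 percentage points.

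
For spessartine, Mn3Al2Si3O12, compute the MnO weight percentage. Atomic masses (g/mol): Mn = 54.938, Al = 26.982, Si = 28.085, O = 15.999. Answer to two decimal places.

42.99 wt%

Formula mass = 495.021 g/mol.
3 Mn → 3.0000 mol MnO per formula unit; M(MnO) = 70.937, so MnO mass = 212.811 g.
212.811/495.021 × 100 = 42.99 wt%.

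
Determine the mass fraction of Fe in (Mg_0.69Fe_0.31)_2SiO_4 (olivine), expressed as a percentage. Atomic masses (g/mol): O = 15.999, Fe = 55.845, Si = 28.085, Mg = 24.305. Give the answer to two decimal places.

21.61 mass %

Formula mass = 1.38*24.305 + 0.62*55.845 + 1*28.085 + 4*15.999 = 160.246 g/mol, of which 34.624 g is Fe.
So Fe makes up 34.624/160.246 = 0.2161 of the mass, i.e. 21.61%.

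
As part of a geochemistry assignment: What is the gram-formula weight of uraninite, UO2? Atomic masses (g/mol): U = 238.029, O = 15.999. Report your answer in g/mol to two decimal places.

U: 1 × 238.029 = 238.0290
O: 2 × 15.999 = 31.9980
Summing the contributions gives the formula mass.

270.03 g/mol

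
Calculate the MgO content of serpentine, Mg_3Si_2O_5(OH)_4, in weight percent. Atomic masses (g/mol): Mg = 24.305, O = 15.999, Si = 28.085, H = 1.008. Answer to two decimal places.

43.63 wt%

M(Mg_3Si_2O_5(OH)_4) = 277.108 g/mol; M(MgO) = 40.304 g/mol.
Moles MgO per formula unit = 3 Mg ÷ 1 = 3.0000.
MgO fraction = (3.0000 × 40.304) / 277.108 = 120.912/277.108 = 0.4363.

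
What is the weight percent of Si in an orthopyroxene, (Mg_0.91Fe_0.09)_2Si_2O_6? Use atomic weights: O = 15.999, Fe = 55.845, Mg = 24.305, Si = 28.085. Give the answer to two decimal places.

Formula mass = 1.82·24.305 + 0.18·55.845 + 2·28.085 + 6·15.999 = 206.451 g/mol, of which 56.170 g is Si.
So Si makes up 56.170/206.451 = 0.2721 of the mass, i.e. 27.21%.

27.21 wt%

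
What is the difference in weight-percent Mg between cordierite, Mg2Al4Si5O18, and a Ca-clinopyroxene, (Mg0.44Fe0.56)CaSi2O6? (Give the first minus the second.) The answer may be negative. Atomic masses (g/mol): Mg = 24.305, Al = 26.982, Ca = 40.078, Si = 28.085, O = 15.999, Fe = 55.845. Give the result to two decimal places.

Mg in Mg2Al4Si5O18: molar mass 584.945 g/mol; 2×24.305 = 48.610 g → 8.31 wt%.
Mg in (Mg0.44Fe0.56)CaSi2O6: molar mass 234.209 g/mol; 0.44×24.305 = 10.694 g → 4.57 wt%.
Difference = 8.31 − 4.57 = 3.74 percentage points.

3.74 percentage points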